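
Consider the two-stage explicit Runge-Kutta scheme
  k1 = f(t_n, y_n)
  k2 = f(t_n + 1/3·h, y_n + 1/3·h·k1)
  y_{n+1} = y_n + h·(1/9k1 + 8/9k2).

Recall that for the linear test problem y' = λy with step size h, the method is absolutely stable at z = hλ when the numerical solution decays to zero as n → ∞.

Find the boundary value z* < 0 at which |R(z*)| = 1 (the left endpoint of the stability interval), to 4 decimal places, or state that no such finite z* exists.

left endpoint -3.3750.

On y'=λy, z=hλ:
  k1=λy_n ⇒ h·k1=z·y_n;  k2=λ(1+1/3z)y_n ⇒ h·k2=z(1+1/3z)y_n
  y_{n+1}/y_n = 1 + 1/9z + 8/9z(1+1/3z) = 1 + z + 8/27z²
  so R(z) = 1 + z + 8/27z².

Need |R(x)|<1, x<0.
x=-0.92: |R|=0.3308
R=1: x+8/27x²=0 ⇒ x=−27/8=-3.3750; min R=1−1/(4·8/27)=0.1562>−1
Confirm numerically:
  x=-2.380: |R|=0.29834 <1
  x=-2.271: |R|=0.25713 <1
  x=-2.110: |R|=0.20914 <1
  x=-2.030: |R|=0.19101 <1
  x=-3.884: |R|=1.58576 >1
  x=-3.762: |R|=1.43138 >1
Stable set (-3.3750, 0).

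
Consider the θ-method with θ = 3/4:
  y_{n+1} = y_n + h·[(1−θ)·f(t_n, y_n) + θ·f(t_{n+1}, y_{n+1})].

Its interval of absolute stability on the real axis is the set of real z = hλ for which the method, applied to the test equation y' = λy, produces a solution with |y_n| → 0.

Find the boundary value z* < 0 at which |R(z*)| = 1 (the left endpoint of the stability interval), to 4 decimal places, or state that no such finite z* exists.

On y'=λy, z=hλ:
  y_{n+1} = y_n + z·[1/4·y_n + 3/4·y_{n+1}] ⇒ (1 − 3/4z)y_{n+1} = (1 + 1/4z)y_n
  R(z) = (1 + 1/4z)/(1 − 3/4z).

Find x<0 with |R(x)|<1.
x=-0.74: |R|=0.5241
x=-2: |R|=0.2000
x=-10: |R|=0.1765
x=-100: |R|=0.3158
θ=3/4≥1/2 ⇒ |1+1/4x|<|1−3/4x| ∀x<0 ⇒ unbounded interval.

(−∞, 0) — no finite endpoint.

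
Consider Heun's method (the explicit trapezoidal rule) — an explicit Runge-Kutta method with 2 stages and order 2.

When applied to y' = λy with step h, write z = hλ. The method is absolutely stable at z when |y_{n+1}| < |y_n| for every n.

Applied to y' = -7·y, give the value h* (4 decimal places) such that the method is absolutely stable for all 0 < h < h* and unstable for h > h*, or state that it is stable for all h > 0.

(-2.0000,0); λ=-7 ⇒ h* = 0.2857.

On y'=λy, z=hλ:
  order 2, 2-stage ⇒ R(z)=1+z+z^2/2
  (e.g. R(-1.53)=0.64045, |R|=0.64045)

Solve |R(x)|<1 on ℝ⁻.
x=-1.53: |R|=0.6404
|R(-2.39)|=1.4661 |R(-1.35)|=0.5613 |R(-0.66)|=0.5578
Bisect:
  x_lo=-2.5396 |R|=1.6852  x_hi=-0.1142 |R|=0.8923
  mid=-1.32692 |R|=0.55344 →hi
  mid=-1.93328 |R|=0.93551 →hi
  mid=-2.23646 |R|=1.26442 →lo
  mid=-2.08487 |R|=1.08847 →lo
  mid=-2.00908 |R|=1.00912 →lo
  mid=-1.97118 |R|=0.97159 →hi
  mid=-1.99013 |R|=0.99018 →hi
  mid=-1.99960 |R|=0.99960 →hi
  ...
  [-2.00005,-1.99990] ⇒ x*=-2.0000
Stable set (-2.0000, 0).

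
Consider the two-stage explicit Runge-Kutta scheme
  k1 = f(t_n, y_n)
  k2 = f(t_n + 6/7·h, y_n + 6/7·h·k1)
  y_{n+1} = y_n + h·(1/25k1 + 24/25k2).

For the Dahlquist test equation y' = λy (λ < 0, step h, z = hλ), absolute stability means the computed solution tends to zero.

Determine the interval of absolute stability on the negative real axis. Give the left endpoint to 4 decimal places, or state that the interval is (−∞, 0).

(-1.2153, 0).

With y'=λy (z=hλ):
  k1=λy_n ⇒ h·k1=z·y_n;  k2=λ(1+6/7z)y_n ⇒ h·k2=z(1+6/7z)y_n
  y_{n+1}/y_n = 1 + 1/25z + 24/25z(1+6/7z) = 1 + z + 144/175z²
  R(z) = 1 + z + 144/175z².

Solve |R(x)|<1 on ℝ⁻.
x=-1.76: |R|=1.7889
R=1: x+144/175x²=0 ⇒ x=−175/144=-1.2153; min R=1−1/(4·144/175)=0.6962>−1
Confirm numerically:
  x=-1.035: |R|=0.84647 <1
  x=-0.950: |R|=0.79263 <1
  x=-0.918: |R|=0.77544 <1
  x=-0.578: |R|=0.69690 <1
  x=-1.612: |R|=1.52623 >1
  x=-1.422: |R|=1.24189 >1
  x=-1.279: |R|=1.06706 >1
Stable set (-1.2153, 0).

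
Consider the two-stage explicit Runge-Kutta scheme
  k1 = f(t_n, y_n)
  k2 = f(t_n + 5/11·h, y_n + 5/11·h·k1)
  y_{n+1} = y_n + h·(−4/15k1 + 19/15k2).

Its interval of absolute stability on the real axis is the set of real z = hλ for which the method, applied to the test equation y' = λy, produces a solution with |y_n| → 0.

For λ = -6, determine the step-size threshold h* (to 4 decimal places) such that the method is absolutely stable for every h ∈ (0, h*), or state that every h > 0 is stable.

(-1.7368,0); λ=-6 ⇒ h* = (33/19)/6 = 0.2895.

Test eqn y'=λy, z=hλ:
  k1=λy_n ⇒ h·k1=z·y_n;  k2=λ(1+5/11z)y_n ⇒ h·k2=z(1+5/11z)y_n
  y_{n+1}/y_n = 1 − 4/15z + 19/15z(1+5/11z) = 1 + z + 19/33z²
  R(z) = 1 + z + 19/33z².

Need |R(x)|<1, x<0.
x=-1.79: |R|=1.0548
R=1: x+19/33x²=0 ⇒ x=−33/19=-1.7368; min R=1−1/(4·19/33)=0.5658>−1
Confirm numerically:
  x=-1.665: |R|=0.93113 <1
  x=-1.343: |R|=0.69546 <1
  x=-0.843: |R|=0.56616 <1
  x=-2.293: |R|=1.73425 >1
  x=-2.040: |R|=1.35607 >1
  x=-1.871: |R|=1.14452 >1
So |R|<1 on (-1.7368, 0).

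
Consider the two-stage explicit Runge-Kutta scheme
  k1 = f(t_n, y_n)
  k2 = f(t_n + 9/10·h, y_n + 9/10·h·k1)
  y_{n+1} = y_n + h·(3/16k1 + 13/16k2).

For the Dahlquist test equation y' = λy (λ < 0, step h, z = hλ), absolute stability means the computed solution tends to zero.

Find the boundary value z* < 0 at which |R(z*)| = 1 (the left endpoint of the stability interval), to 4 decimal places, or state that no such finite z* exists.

Test eqn y'=λy, z=hλ:
  k1=λy_n ⇒ h·k1=z·y_n;  k2=λ(1+9/10z)y_n ⇒ h·k2=z(1+9/10z)y_n
  y_{n+1}/y_n = 1 + 3/16z + 13/16z(1+9/10z) = 1 + z + 117/160z²
  so R(z) = 1 + z + 117/160z².

Find x<0 with |R(x)|<1.
x=-1.17: |R|=0.8310
R=1: x+117/160x²=0 ⇒ x=−160/117=-1.3675; min R=1−1/(4·117/160)=0.6581>−1
Confirm numerically:
  x=-1.345: |R|=0.97785 <1
  x=-0.904: |R|=0.69359 <1
  x=-0.550: |R|=0.67120 <1
  x=-1.732: |R|=1.46162 >1
  x=-1.632: |R|=1.31563 >1
  x=-1.505: |R|=1.15130 >1
Stable set (-1.3675, 0).

z* = -1.3675.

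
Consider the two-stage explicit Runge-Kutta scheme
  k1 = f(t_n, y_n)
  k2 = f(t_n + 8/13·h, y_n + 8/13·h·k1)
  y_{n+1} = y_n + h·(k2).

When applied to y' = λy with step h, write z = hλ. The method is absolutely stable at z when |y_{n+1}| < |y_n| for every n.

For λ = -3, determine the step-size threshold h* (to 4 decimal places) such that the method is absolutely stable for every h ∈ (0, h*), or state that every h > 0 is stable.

Test eqn y'=λy, z=hλ:
  k1=λy_n ⇒ h·k1=z·y_n;  k2=λ(1+8/13z)y_n ⇒ h·k2=z(1+8/13z)y_n
  y_{n+1}/y_n = 1 + z(1+8/13z) = 1 + z + 8/13z²
  ⇒ R(z) = 1 + z + 8/13z².

Need |R(x)|<1, x<0.
x=-0.36: |R|=0.7198
R=1: x+8/13x²=0 ⇒ x=−13/8=-1.6250; min R=1−1/(4·8/13)=0.5938>−1
Confirm numerically:
  x=-1.284: |R|=0.73056 <1
  x=-1.178: |R|=0.67596 <1
  x=-0.894: |R|=0.59784 <1
  x=-2.210: |R|=1.79560 >1
  x=-2.014: |R|=1.48212 >1
So |R|<1 on (-1.6250, 0).

(-1.6250,0); λ=-3 ⇒ h* = (13/8)/3 = 0.5417.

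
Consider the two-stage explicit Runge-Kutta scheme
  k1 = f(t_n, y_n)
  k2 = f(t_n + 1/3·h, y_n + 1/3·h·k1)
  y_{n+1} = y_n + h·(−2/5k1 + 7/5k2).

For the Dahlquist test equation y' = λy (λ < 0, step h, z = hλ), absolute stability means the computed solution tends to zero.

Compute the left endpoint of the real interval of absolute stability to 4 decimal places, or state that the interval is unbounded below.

On y'=λy, z=hλ:
  k1=λy_n ⇒ h·k1=z·y_n;  k2=λ(1+1/3z)y_n ⇒ h·k2=z(1+1/3z)y_n
  y_{n+1}/y_n = 1 − 2/5z + 7/5z(1+1/3z) = 1 + z + 7/15z²
  so R(z) = 1 + z + 7/15z².

Need |R(x)|<1, x<0.
x=-1.34: |R|=0.4979
R=1: x+7/15x²=0 ⇒ x=−15/7=-2.1429; min R=1−1/(4·7/15)=0.4643>−1
Confirm numerically:
  x=-2.093: |R|=0.95130 <1
  x=-2.075: |R|=0.93429 <1
  x=-1.324: |R|=0.49406 <1
  x=-0.925: |R|=0.47429 <1
  x=-2.589: |R|=1.53903 >1
  x=-2.457: |R|=1.36020 >1
  x=-2.224: |R|=1.08422 >1
Stable set (-2.1429, 0).

z* = -2.1429.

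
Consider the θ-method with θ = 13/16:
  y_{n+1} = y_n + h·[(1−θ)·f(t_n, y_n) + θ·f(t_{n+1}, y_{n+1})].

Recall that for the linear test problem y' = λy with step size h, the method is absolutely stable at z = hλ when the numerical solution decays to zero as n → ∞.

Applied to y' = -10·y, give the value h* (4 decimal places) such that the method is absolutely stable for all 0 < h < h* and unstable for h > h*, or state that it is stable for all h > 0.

Test eqn y'=λy, z=hλ:
  y_{n+1} = y_n + z·[3/16·y_n + 13/16·y_{n+1}] ⇒ (1 − 13/16z)y_{n+1} = (1 + 3/16z)y_n
  R(z) = (1 + 3/16z)/(1 − 13/16z).

Solve |R(x)|<1 on ℝ⁻.
x=-0.8: |R|=0.5152
x=-2: |R|=0.2381
x=-10: |R|=0.0959
x=-100: |R|=0.2158
θ=13/16≥1/2 ⇒ |1+3/16x|<|1−13/16x| ∀x<0 ⇒ interval (−∞,0).

unbounded; (−∞, 0). Any h>0 works for λ=-10.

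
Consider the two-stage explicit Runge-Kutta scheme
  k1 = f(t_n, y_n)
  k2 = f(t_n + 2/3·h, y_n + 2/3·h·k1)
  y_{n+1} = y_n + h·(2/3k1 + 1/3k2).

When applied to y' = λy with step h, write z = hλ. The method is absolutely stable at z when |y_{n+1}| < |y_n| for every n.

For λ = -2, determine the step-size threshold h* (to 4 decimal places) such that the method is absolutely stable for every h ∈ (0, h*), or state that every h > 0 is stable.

(-4.5000,0); λ=-2 ⇒ h* = (9/2)/2 = 2.2500.

Set f=λy, z=hλ:
  k1=λy_n ⇒ h·k1=z·y_n;  k2=λ(1+2/3z)y_n ⇒ h·k2=z(1+2/3z)y_n
  y_{n+1}/y_n = 1 + 2/3z + 1/3z(1+2/3z) = 1 + z + 2/9z²
  ⇒ R(z) = 1 + z + 2/9z².

Find x<0 with |R(x)|<1.
x=-1.55: |R|=0.0161
R=1: x+2/9x²=0 ⇒ x=−9/2=-4.5000; min R=1−1/(4·2/9)=-0.1250>−1
Confirm numerically:
  x=-4.203: |R|=0.72260 <1
  x=-4.025: |R|=0.57514 <1
  x=-2.069: |R|=0.11772 <1
  x=-5.022: |R|=1.58255 >1
  x=-4.936: |R|=1.47824 >1
Stable set (-4.5000, 0).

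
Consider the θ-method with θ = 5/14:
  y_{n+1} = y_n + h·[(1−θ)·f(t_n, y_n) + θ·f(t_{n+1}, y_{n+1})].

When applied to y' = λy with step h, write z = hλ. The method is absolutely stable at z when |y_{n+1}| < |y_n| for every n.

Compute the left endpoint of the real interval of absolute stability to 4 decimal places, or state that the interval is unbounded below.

z* = -7.0000.

Set f=λy, z=hλ:
  y_{n+1} = y_n + z·[9/14·y_n + 5/14·y_{n+1}] ⇒ (1 − 5/14z)y_{n+1} = (1 + 9/14z)y_n
  Hence R(z) = (1 + 9/14z)/(1 − 5/14z).

Solve |R(x)|<1 on ℝ⁻.
x=-1.39: |R|=0.0711
R=−1: 1+9/14x = −1+5/14x ⇒ -2/7x=2 ⇒ x=2/(-2/7)=-7.0000
Confirm numerically:
  x=-4.480: |R|=0.72308 <1
  x=-3.853: |R|=0.62158 <1
  x=-3.679: |R|=0.58994 <1
  x=-7.433: |R|=1.03385 >1
  x=-7.123: |R|=1.00992 >1
Stable set (-7.0000, 0).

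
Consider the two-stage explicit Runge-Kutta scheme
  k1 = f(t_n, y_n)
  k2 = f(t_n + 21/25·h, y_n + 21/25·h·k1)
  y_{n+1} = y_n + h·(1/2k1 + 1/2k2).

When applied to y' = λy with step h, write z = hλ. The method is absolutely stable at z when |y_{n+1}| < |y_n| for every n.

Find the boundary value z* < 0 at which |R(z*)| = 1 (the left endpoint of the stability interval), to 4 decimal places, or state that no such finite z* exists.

z* = -2.3810.

Set f=λy, z=hλ:
  k1=λy_n ⇒ h·k1=z·y_n;  k2=λ(1+21/25z)y_n ⇒ h·k2=z(1+21/25z)y_n
  y_{n+1}/y_n = 1 + 1/2z + 1/2z(1+21/25z) = 1 + z + 21/50z²
  so R(z) = 1 + z + 21/50z².

Need |R(x)|<1, x<0.
x=-0.72: |R|=0.4977
R=1: x+21/50x²=0 ⇒ x=−50/21=-2.3810; min R=1−1/(4·21/50)=0.4048>−1
Confirm numerically:
  x=-2.151: |R|=0.79226 <1
  x=-2.124: |R|=0.77078 <1
  x=-1.163: |R|=0.40508 <1
  x=-1.088: |R|=0.40917 <1
  x=-2.700: |R|=1.36180 >1
  x=-2.513: |R|=1.13937 >1
So |R|<1 on (-2.3810, 0).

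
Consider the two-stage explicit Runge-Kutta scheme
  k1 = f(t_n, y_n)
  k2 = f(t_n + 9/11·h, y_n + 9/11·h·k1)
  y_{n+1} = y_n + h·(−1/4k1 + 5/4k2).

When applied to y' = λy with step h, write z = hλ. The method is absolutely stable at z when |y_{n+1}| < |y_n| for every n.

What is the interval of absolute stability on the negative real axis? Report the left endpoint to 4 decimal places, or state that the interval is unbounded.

(-0.9778, 0).

With y'=λy (z=hλ):
  k1=λy_n ⇒ h·k1=z·y_n;  k2=λ(1+9/11z)y_n ⇒ h·k2=z(1+9/11z)y_n
  y_{n+1}/y_n = 1 − 1/4z + 5/4z(1+9/11z) = 1 + z + 45/44z²
  R(z) = 1 + z + 45/44z².

Find x<0 with |R(x)|<1.
x=-1.49: |R|=1.7806
R=1: x+45/44x²=0 ⇒ x=−44/45=-0.9778; min R=1−1/(4·45/44)=0.7556>−1
Confirm numerically:
  x=-0.957: |R|=0.97966 <1
  x=-0.690: |R|=0.79692 <1
  x=-0.652: |R|=0.78277 <1
  x=-0.579: |R|=0.76386 <1
  x=-1.456: |R|=1.71212 >1
  x=-1.232: |R|=1.32032 >1
  x=-1.223: |R|=1.30672 >1
Stable set (-0.9778, 0).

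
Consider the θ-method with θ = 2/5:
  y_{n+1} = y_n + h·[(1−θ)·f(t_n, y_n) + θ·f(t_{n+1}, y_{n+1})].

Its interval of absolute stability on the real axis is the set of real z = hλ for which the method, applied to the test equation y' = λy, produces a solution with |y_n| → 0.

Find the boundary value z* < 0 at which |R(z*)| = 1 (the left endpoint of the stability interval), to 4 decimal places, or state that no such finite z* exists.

With y'=λy (z=hλ):
  y_{n+1} = y_n + z·[3/5·y_n + 2/5·y_{n+1}] ⇒ (1 − 2/5z)y_{n+1} = (1 + 3/5z)y_n
  ⇒ R(z) = (1 + 3/5z)/(1 − 2/5z).

Boundary: |R(x)|=1, x<0.
x=-1.65: |R|=0.0060
R=−1: 1+3/5x = −1+2/5x ⇒ -1/5x=2 ⇒ x=2/(-1/5)=-10.0000
Confirm numerically:
  x=-8.182: |R|=0.91490 <1
  x=-4.832: |R|=0.64757 <1
  x=-4.018: |R|=0.54112 <1
  x=-10.497: |R|=1.01912 >1
  x=-10.286: |R|=1.01118 >1
  x=-10.238: |R|=1.00934 >1
Stable set (-10.0000, 0).

left endpoint -10.0000.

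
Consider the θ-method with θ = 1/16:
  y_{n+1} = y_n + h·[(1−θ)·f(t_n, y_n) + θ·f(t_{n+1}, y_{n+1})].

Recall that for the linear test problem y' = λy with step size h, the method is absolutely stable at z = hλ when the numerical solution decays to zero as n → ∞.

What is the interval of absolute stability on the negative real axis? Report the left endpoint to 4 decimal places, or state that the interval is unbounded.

Test eqn y'=λy, z=hλ:
  y_{n+1} = y_n + z·[15/16·y_n + 1/16·y_{n+1}] ⇒ (1 − 1/16z)y_{n+1} = (1 + 15/16z)y_n
  so R(z) = (1 + 15/16z)/(1 − 1/16z).

Boundary: |R(x)|=1, x<0.
x=-1.49: |R|=0.3631
R=−1: 1+15/16x = −1+1/16x ⇒ -7/8x=2 ⇒ x=2/(-7/8)=-2.2857
Confirm numerically:
  x=-2.109: |R|=0.86338 <1
  x=-1.991: |R|=0.77066 <1
  x=-1.238: |R|=0.14909 <1
  x=-0.974: |R|=0.08189 <1
  x=-2.842: |R|=1.41333 >1
  x=-2.733: |R|=1.33428 >1
  x=-2.693: |R|=1.30503 >1
So |R|<1 on (-2.2857, 0).

(-2.2857, 0).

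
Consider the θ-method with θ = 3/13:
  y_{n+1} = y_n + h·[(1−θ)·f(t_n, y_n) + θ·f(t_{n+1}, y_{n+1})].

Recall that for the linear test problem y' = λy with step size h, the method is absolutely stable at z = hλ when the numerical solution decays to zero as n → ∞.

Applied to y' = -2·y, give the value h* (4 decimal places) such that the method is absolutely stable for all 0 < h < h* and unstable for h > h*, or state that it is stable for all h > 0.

Test eqn y'=λy, z=hλ:
  y_{n+1} = y_n + z·[10/13·y_n + 3/13·y_{n+1}] ⇒ (1 − 3/13z)y_{n+1} = (1 + 10/13z)y_n
  ⇒ R(z) = (1 + 10/13z)/(1 − 3/13z).

Boundary: |R(x)|=1, x<0.
x=-0.31: |R|=0.7107
R=−1: 1+10/13x = −1+3/13x ⇒ -7/13x=2 ⇒ x=2/(-7/13)=-3.7143
Confirm numerically:
  x=-3.401: |R|=0.90549 <1
  x=-1.935: |R|=0.33768 <1
  x=-1.613: |R|=0.17546 <1
  x=-1.514: |R|=0.12199 <1
  x=-4.169: |R|=1.12479 >1
  x=-4.054: |R|=1.09451 >1
So |R|<1 on (-3.7143, 0).

(-3.7143,0); λ=-2 ⇒ h* = (26/7)/2 = 1.8571.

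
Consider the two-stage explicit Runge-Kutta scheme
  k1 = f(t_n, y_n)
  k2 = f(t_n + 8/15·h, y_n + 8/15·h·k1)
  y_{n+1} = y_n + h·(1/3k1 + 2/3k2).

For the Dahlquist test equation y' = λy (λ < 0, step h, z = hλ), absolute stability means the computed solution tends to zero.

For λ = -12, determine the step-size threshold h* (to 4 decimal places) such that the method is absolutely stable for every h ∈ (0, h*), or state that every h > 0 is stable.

Test eqn y'=λy, z=hλ:
  k1=λy_n ⇒ h·k1=z·y_n;  k2=λ(1+8/15z)y_n ⇒ h·k2=z(1+8/15z)y_n
  y_{n+1}/y_n = 1 + 1/3z + 2/3z(1+8/15z) = 1 + z + 16/45z²
  so R(z) = 1 + z + 16/45z².

Need |R(x)|<1, x<0.
x=-1.05: |R|=0.3420
R=1: x+16/45x²=0 ⇒ x=−45/16=-2.8125; min R=1−1/(4·16/45)=0.2969>−1
Confirm numerically:
  x=-2.332: |R|=0.60159 <1
  x=-1.962: |R|=0.40669 <1
  x=-1.423: |R|=0.29697 <1
  x=-1.409: |R|=0.29688 <1
  x=-2.985: |R|=1.18308 >1
  x=-2.839: |R|=1.02675 >1
Stable set (-2.8125, 0).

(-2.8125,0); λ=-12 ⇒ h* = (45/16)/12 = 0.2344.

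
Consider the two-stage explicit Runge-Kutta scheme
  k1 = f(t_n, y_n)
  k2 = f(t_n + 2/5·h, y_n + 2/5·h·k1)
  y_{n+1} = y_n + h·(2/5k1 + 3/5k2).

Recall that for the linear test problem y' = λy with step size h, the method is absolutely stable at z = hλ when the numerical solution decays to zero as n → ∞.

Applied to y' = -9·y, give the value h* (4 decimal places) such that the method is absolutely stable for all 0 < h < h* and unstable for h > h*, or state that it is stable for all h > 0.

(-4.1667,0); λ=-9 ⇒ h* = (25/6)/9 = 0.4630.

Set f=λy, z=hλ:
  k1=λy_n ⇒ h·k1=z·y_n;  k2=λ(1+2/5z)y_n ⇒ h·k2=z(1+2/5z)y_n
  y_{n+1}/y_n = 1 + 2/5z + 3/5z(1+2/5z) = 1 + z + 6/25z²
  Hence R(z) = 1 + z + 6/25z².

Boundary: |R(x)|=1, x<0.
x=-0.68: |R|=0.4310
R=1: x+6/25x²=0 ⇒ x=−25/6=-4.1667; min R=1−1/(4·6/25)=-0.0417>−1
Confirm numerically:
  x=-3.598: |R|=0.50894 <1
  x=-3.191: |R|=0.25280 <1
  x=-2.435: |R|=0.01199 <1
  x=-4.752: |R|=1.66756 >1
  x=-4.742: |R|=1.65478 >1
  x=-4.462: |R|=1.31627 >1
Stable set (-4.1667, 0).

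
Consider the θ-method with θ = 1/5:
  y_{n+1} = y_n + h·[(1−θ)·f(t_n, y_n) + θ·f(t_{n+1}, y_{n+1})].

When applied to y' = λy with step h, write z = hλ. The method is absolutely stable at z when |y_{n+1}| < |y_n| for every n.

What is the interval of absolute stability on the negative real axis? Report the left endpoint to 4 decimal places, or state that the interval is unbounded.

(-3.3333, 0).

Test eqn y'=λy, z=hλ:
  y_{n+1} = y_n + z·[4/5·y_n + 1/5·y_{n+1}] ⇒ (1 − 1/5z)y_{n+1} = (1 + 4/5z)y_n
  R(z) = (1 + 4/5z)/(1 − 1/5z).

Boundary: |R(x)|=1, x<0.
x=-0.89: |R|=0.2445
R=−1: 1+4/5x = −1+1/5x ⇒ -3/5x=2 ⇒ x=2/(-3/5)=-3.3333
Confirm numerically:
  x=-2.293: |R|=0.57206 <1
  x=-2.261: |R|=0.55695 <1
  x=-2.194: |R|=0.52488 <1
  x=-1.925: |R|=0.38989 <1
  x=-3.551: |R|=1.07637 >1
  x=-3.525: |R|=1.06745 >1
Interval (-3.3333, 0).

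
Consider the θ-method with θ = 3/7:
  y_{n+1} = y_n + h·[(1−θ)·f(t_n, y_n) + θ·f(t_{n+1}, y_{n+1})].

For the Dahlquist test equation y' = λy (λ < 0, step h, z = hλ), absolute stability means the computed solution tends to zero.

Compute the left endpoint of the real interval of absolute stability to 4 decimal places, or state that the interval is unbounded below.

On y'=λy, z=hλ:
  y_{n+1} = y_n + z·[4/7·y_n + 3/7·y_{n+1}] ⇒ (1 − 3/7z)y_{n+1} = (1 + 4/7z)y_n
  R(z) = (1 + 4/7z)/(1 − 3/7z).

Boundary: |R(x)|=1, x<0.
x=-1.34: |R|=0.1488
R=−1: 1+4/7x = −1+3/7x ⇒ -1/7x=2 ⇒ x=2/(-1/7)=-14.0000
Confirm numerically:
  x=-12.876: |R|=0.97537 <1
  x=-12.087: |R|=0.95578 <1
  x=-6.819: |R|=0.73846 <1
  x=-14.481: |R|=1.00954 >1
  x=-14.375: |R|=1.00748 >1
  x=-14.332: |R|=1.00664 >1
Interval (-14.0000, 0).

z* = -14.0000.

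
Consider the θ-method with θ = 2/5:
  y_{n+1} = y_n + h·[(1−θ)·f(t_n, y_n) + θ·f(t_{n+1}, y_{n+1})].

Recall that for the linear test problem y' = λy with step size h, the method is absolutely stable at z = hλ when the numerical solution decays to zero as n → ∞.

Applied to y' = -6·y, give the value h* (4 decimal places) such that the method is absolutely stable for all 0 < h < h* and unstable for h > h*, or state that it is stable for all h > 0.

(-10.0000,0); λ=-6 ⇒ h* = (10)/6 = 1.6667.

Set f=λy, z=hλ:
  y_{n+1} = y_n + z·[3/5·y_n + 2/5·y_{n+1}] ⇒ (1 − 2/5z)y_{n+1} = (1 + 3/5z)y_n
  ⇒ R(z) = (1 + 3/5z)/(1 − 2/5z).

Need |R(x)|<1, x<0.
x=-0.66: |R|=0.4778
R=−1: 1+3/5x = −1+2/5x ⇒ -1/5x=2 ⇒ x=2/(-1/5)=-10.0000
Confirm numerically:
  x=-9.326: |R|=0.97150 <1
  x=-8.871: |R|=0.95036 <1
  x=-6.634: |R|=0.81574 <1
  x=-4.262: |R|=0.57572 <1
  x=-10.531: |R|=1.02037 >1
  x=-10.273: |R|=1.01069 >1
  x=-10.150: |R|=1.00593 >1
Interval (-10.0000, 0).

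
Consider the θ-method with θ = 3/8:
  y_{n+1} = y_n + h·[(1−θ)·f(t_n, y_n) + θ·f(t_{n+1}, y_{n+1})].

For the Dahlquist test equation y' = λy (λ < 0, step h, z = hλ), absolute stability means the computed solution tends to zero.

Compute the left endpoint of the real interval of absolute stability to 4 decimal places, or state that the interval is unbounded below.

Test eqn y'=λy, z=hλ:
  y_{n+1} = y_n + z·[5/8·y_n + 3/8·y_{n+1}] ⇒ (1 − 3/8z)y_{n+1} = (1 + 5/8z)y_n
  Hence R(z) = (1 + 5/8z)/(1 − 3/8z).

Solve |R(x)|<1 on ℝ⁻.
x=-1.25: |R|=0.1489
R=−1: 1+5/8x = −1+3/8x ⇒ -1/4x=2 ⇒ x=2/(-1/4)=-8.0000
Confirm numerically:
  x=-6.967: |R|=0.92851 <1
  x=-6.017: |R|=0.84776 <1
  x=-5.442: |R|=0.78969 <1
  x=-4.863: |R|=0.72225 <1
  x=-8.334: |R|=1.02024 >1
  x=-8.057: |R|=1.00354 >1
Stable set (-8.0000, 0).

z* = -8.0000.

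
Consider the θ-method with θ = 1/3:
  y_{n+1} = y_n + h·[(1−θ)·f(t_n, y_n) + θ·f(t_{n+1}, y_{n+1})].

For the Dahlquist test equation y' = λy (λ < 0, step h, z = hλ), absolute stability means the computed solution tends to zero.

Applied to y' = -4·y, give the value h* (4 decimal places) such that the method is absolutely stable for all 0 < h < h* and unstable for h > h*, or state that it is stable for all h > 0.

(-6.0000,0); λ=-4 ⇒ h* = (6)/4 = 1.5000.

With y'=λy (z=hλ):
  y_{n+1} = y_n + z·[2/3·y_n + 1/3·y_{n+1}] ⇒ (1 − 1/3z)y_{n+1} = (1 + 2/3z)y_n
  ⇒ R(z) = (1 + 2/3z)/(1 − 1/3z).

Find x<0 with |R(x)|<1.
x=-1.58: |R|=0.0349
R=−1: 1+2/3x = −1+1/3x ⇒ -1/3x=2 ⇒ x=2/(-1/3)=-6.0000
Confirm numerically:
  x=-5.089: |R|=0.88738 <1
  x=-4.613: |R|=0.81781 <1
  x=-3.241: |R|=0.55792 <1
  x=-6.588: |R|=1.06133 >1
  x=-6.343: |R|=1.03671 >1
So |R|<1 on (-6.0000, 0).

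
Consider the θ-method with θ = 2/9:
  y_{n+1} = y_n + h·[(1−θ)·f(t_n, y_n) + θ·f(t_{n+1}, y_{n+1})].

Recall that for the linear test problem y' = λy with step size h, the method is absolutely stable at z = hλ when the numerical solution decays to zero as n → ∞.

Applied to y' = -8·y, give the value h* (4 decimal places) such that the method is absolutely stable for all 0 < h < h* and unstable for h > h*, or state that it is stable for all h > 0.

Set f=λy, z=hλ:
  y_{n+1} = y_n + z·[7/9·y_n + 2/9·y_{n+1}] ⇒ (1 − 2/9z)y_{n+1} = (1 + 7/9z)y_n
  ⇒ R(z) = (1 + 7/9z)/(1 − 2/9z).

Need |R(x)|<1, x<0.
x=-0.39: |R|=0.6411
R=−1: 1+7/9x = −1+2/9x ⇒ -5/9x=2 ⇒ x=2/(-5/9)=-3.6000
Confirm numerically:
  x=-3.233: |R|=0.88135 <1
  x=-2.274: |R|=0.51063 <1
  x=-1.868: |R|=0.32004 <1
  x=-1.710: |R|=0.23913 <1
  x=-3.883: |R|=1.08440 >1
  x=-3.744: |R|=1.04367 >1
Stable set (-3.6000, 0).

(-3.6000,0); λ=-8 ⇒ h* = (18/5)/8 = 0.4500.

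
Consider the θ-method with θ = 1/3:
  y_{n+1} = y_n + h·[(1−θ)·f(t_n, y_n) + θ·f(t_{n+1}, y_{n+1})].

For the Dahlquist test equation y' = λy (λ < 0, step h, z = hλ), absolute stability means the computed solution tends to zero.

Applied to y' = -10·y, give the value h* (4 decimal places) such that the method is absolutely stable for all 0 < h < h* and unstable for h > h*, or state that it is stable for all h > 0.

(-6.0000,0); λ=-10 ⇒ h* = (6)/10 = 0.6000.

On y'=λy, z=hλ:
  y_{n+1} = y_n + z·[2/3·y_n + 1/3·y_{n+1}] ⇒ (1 − 1/3z)y_{n+1} = (1 + 2/3z)y_n
  so R(z) = (1 + 2/3z)/(1 − 1/3z).

Solve |R(x)|<1 on ℝ⁻.
x=-0.95: |R|=0.2785
R=−1: 1+2/3x = −1+1/3x ⇒ -1/3x=2 ⇒ x=2/(-1/3)=-6.0000
Confirm numerically:
  x=-5.256: |R|=0.90988 <1
  x=-5.022: |R|=0.87809 <1
  x=-4.699: |R|=0.83102 <1
  x=-6.410: |R|=1.04357 >1
  x=-6.383: |R|=1.04082 >1
  x=-6.158: |R|=1.01725 >1
Interval (-6.0000, 0).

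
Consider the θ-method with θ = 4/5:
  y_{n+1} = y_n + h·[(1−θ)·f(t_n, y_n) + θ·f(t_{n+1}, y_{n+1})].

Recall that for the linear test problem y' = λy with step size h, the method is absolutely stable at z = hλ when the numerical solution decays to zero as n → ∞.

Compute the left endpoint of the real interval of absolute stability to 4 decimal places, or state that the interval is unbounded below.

On y'=λy, z=hλ:
  y_{n+1} = y_n + z·[1/5·y_n + 4/5·y_{n+1}] ⇒ (1 − 4/5z)y_{n+1} = (1 + 1/5z)y_n
  Hence R(z) = (1 + 1/5z)/(1 − 4/5z).

Solve |R(x)|<1 on ℝ⁻.
x=-1.73: |R|=0.2743
x=-2: |R|=0.2308
x=-10: |R|=0.1111
x=-100: |R|=0.2346
θ=4/5≥1/2 ⇒ |1+1/5x|<|1−4/5x| ∀x<0 ⇒ stable on all of ℝ⁻.

(−∞, 0) — no finite endpoint.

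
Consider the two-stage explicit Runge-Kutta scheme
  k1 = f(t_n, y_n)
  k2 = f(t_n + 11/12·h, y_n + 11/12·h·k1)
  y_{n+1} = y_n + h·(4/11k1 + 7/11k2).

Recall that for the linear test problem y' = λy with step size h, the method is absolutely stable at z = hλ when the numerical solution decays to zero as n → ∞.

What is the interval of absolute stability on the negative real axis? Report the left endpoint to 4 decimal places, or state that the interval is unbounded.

On y'=λy, z=hλ:
  k1=λy_n ⇒ h·k1=z·y_n;  k2=λ(1+11/12z)y_n ⇒ h·k2=z(1+11/12z)y_n
  y_{n+1}/y_n = 1 + 4/11z + 7/11z(1+11/12z) = 1 + z + 7/12z²
  Hence R(z) = 1 + z + 7/12z².

Solve |R(x)|<1 on ℝ⁻.
x=-1.6: |R|=0.8933
R=1: x+7/12x²=0 ⇒ x=−12/7=-1.7143; min R=1−1/(4·7/12)=0.5714>−1
Confirm numerically:
  x=-1.546: |R|=0.84823 <1
  x=-1.026: |R|=0.58806 <1
  x=-0.998: |R|=0.58300 <1
  x=-1.936: |R|=1.25039 >1
  x=-1.922: |R|=1.23288 >1
Stable set (-1.7143, 0).

z∈(-1.7143,0).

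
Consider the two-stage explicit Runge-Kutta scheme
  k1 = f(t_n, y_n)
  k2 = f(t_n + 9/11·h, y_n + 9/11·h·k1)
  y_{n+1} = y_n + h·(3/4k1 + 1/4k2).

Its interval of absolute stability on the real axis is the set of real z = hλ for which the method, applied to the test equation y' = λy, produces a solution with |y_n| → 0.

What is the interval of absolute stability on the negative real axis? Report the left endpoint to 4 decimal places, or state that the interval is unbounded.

z∈(-4.8889,0).

Set f=λy, z=hλ:
  k1=λy_n ⇒ h·k1=z·y_n;  k2=λ(1+9/11z)y_n ⇒ h·k2=z(1+9/11z)y_n
  y_{n+1}/y_n = 1 + 3/4z + 1/4z(1+9/11z) = 1 + z + 9/44z²
  ⇒ R(z) = 1 + z + 9/44z².

Need |R(x)|<1, x<0.
x=-0.82: |R|=0.3175
R=1: x+9/44x²=0 ⇒ x=−44/9=-4.8889; min R=1−1/(4·9/44)=-0.2222>−1
Confirm numerically:
  x=-4.429: |R|=0.58337 <1
  x=-3.395: |R|=0.03740 <1
  x=-3.341: |R|=0.05781 <1
  x=-2.930: |R|=0.17400 <1
  x=-5.379: |R|=1.53924 >1
  x=-5.279: |R|=1.42124 >1
Interval (-4.8889, 0).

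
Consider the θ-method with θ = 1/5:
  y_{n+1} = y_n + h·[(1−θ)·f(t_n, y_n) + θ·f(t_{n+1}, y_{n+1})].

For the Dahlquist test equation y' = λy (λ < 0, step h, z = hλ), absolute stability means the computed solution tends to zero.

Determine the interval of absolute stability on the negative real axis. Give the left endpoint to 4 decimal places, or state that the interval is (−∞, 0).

With y'=λy (z=hλ):
  y_{n+1} = y_n + z·[4/5·y_n + 1/5·y_{n+1}] ⇒ (1 − 1/5z)y_{n+1} = (1 + 4/5z)y_n
  Hence R(z) = (1 + 4/5z)/(1 − 1/5z).

Boundary: |R(x)|=1, x<0.
x=-1.54: |R|=0.1774
R=−1: 1+4/5x = −1+1/5x ⇒ -3/5x=2 ⇒ x=2/(-3/5)=-3.3333
Confirm numerically:
  x=-3.253: |R|=0.97080 <1
  x=-2.390: |R|=0.61705 <1
  x=-2.124: |R|=0.49074 <1
  x=-1.978: |R|=0.41731 <1
  x=-3.719: |R|=1.13270 >1
  x=-3.691: |R|=1.12346 >1
  x=-3.562: |R|=1.08012 >1
Interval (-3.3333, 0).

(-3.3333, 0).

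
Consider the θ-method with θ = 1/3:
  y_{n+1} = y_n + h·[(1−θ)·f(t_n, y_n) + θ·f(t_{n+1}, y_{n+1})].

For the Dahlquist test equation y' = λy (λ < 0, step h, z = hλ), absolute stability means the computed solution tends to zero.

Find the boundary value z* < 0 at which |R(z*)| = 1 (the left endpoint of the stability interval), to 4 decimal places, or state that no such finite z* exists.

z* = -6.0000.

On y'=λy, z=hλ:
  y_{n+1} = y_n + z·[2/3·y_n + 1/3·y_{n+1}] ⇒ (1 − 1/3z)y_{n+1} = (1 + 2/3z)y_n
  R(z) = (1 + 2/3z)/(1 − 1/3z).

Boundary: |R(x)|=1, x<0.
x=-1.22: |R|=0.1327
R=−1: 1+2/3x = −1+1/3x ⇒ -1/3x=2 ⇒ x=2/(-1/3)=-6.0000
Confirm numerically:
  x=-5.625: |R|=0.95652 <1
  x=-5.528: |R|=0.94465 <1
  x=-3.365: |R|=0.58602 <1
  x=-6.592: |R|=1.06172 >1
  x=-6.061: |R|=1.00673 >1
Stable set (-6.0000, 0).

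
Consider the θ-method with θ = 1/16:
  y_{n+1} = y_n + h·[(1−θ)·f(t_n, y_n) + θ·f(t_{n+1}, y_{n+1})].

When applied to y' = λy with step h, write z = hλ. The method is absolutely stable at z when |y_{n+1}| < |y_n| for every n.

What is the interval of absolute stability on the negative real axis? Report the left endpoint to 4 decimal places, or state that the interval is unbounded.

(-2.2857, 0).

On y'=λy, z=hλ:
  y_{n+1} = y_n + z·[15/16·y_n + 1/16·y_{n+1}] ⇒ (1 − 1/16z)y_{n+1} = (1 + 15/16z)y_n
  ⇒ R(z) = (1 + 15/16z)/(1 − 1/16z).

Need |R(x)|<1, x<0.
x=-0.53: |R|=0.4870
R=−1: 1+15/16x = −1+1/16x ⇒ -7/8x=2 ⇒ x=2/(-7/8)=-2.2857
Confirm numerically:
  x=-2.031: |R|=0.80223 <1
  x=-1.562: |R|=0.42307 <1
  x=-1.522: |R|=0.38980 <1
  x=-1.266: |R|=0.17317 <1
  x=-2.585: |R|=1.22545 >1
  x=-2.458: |R|=1.13068 >1
Interval (-2.2857, 0).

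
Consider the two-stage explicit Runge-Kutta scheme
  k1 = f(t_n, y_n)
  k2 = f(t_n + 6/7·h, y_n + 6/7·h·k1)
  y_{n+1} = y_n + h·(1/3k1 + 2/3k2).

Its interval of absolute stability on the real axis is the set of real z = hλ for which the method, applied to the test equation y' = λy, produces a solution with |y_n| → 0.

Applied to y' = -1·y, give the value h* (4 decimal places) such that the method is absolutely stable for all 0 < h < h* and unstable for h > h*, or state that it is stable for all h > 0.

Test eqn y'=λy, z=hλ:
  k1=λy_n ⇒ h·k1=z·y_n;  k2=λ(1+6/7z)y_n ⇒ h·k2=z(1+6/7z)y_n
  y_{n+1}/y_n = 1 + 1/3z + 2/3z(1+6/7z) = 1 + z + 4/7z²
  ⇒ R(z) = 1 + z + 4/7z².

Need |R(x)|<1, x<0.
x=-1.59: |R|=0.8546
R=1: x+4/7x²=0 ⇒ x=−7/4=-1.7500; min R=1−1/(4·4/7)=0.5625>−1
Confirm numerically:
  x=-1.330: |R|=0.68080 <1
  x=-1.038: |R|=0.57768 <1
  x=-0.780: |R|=0.56766 <1
  x=-2.032: |R|=1.32744 >1
  x=-1.919: |R|=1.18532 >1
  x=-1.812: |R|=1.06420 >1
Stable set (-1.7500, 0).

(-1.7500,0); λ=-1 ⇒ h* = (7/4)/1 = 1.7500.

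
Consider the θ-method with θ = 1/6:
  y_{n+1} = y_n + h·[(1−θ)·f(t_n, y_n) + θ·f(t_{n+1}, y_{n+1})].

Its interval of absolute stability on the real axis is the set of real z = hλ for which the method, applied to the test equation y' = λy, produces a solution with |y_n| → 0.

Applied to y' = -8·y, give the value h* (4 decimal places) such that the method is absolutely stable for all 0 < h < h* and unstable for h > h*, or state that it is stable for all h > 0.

With y'=λy (z=hλ):
  y_{n+1} = y_n + z·[5/6·y_n + 1/6·y_{n+1}] ⇒ (1 − 1/6z)y_{n+1} = (1 + 5/6z)y_n
  so R(z) = (1 + 5/6z)/(1 − 1/6z).

Need |R(x)|<1, x<0.
x=-1.3: |R|=0.0685
R=−1: 1+5/6x = −1+1/6x ⇒ -2/3x=2 ⇒ x=2/(-2/3)=-3.0000
Confirm numerically:
  x=-2.242: |R|=0.63213 <1
  x=-1.431: |R|=0.15543 <1
  x=-1.302: |R|=0.06984 <1
  x=-3.583: |R|=1.24335 >1
  x=-3.183: |R|=1.07971 >1
Interval (-3.0000, 0).

(-3.0000,0); λ=-8 ⇒ h* = (3)/8 = 0.3750.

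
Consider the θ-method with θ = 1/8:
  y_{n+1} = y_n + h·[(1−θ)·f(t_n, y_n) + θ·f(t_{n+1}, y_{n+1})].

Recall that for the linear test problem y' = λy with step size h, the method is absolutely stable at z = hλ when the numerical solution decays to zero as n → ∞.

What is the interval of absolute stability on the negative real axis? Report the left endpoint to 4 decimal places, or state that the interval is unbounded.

Test eqn y'=λy, z=hλ:
  y_{n+1} = y_n + z·[7/8·y_n + 1/8·y_{n+1}] ⇒ (1 − 1/8z)y_{n+1} = (1 + 7/8z)y_n
  ⇒ R(z) = (1 + 7/8z)/(1 − 1/8z).

Need |R(x)|<1, x<0.
x=-1.47: |R|=0.2418
R=−1: 1+7/8x = −1+1/8x ⇒ -3/4x=2 ⇒ x=2/(-3/4)=-2.6667
Confirm numerically:
  x=-2.375: |R|=0.83133 <1
  x=-1.952: |R|=0.56913 <1
  x=-1.532: |R|=0.28577 <1
  x=-3.055: |R|=1.21076 >1
  x=-2.913: |R|=1.13543 >1
  x=-2.706: |R|=1.02204 >1
So |R|<1 on (-2.6667, 0).

(-2.6667, 0).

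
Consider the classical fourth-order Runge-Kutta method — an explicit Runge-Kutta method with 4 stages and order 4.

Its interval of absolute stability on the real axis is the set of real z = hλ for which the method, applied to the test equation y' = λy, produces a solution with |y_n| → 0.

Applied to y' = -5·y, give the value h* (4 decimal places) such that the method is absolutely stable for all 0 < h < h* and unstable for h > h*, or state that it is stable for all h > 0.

(-2.7853,0); λ=-5 ⇒ h* = 0.5571.

Test eqn y'=λy, z=hλ:
  order 4, 4-stage ⇒ R(z)=1+z+z^2/2+z^3/6+z^4/24
  (e.g. R(-0.83)=0.43893, |R|=0.43893)

Boundary: |R(x)|=1, x<0.
x=-0.83: |R|=0.4389
|R(-1.66)|=0.2718 |R(-0.77)|=0.4650 |R(-0.71)|=0.4930
Bisect:
  x_lo=-3.1533 |R|=1.7121  x_hi=-0.1773 |R|=0.8375
  mid=-1.66527 |R|=0.27205 →hi
  mid=-2.40926 |R|=0.56610 →hi
  mid=-2.78126 |R|=0.99393 →hi
  mid=-2.96726 |R|=1.31084 →lo
  mid=-2.87426 |R|=1.14263 →lo
  mid=-2.82776 |R|=1.06593 →lo
  mid=-2.80451 |R|=1.02936 →lo
  mid=-2.79288 |R|=1.01150 →lo
  mid=-2.78707 |R|=1.00268 →lo
  mid=-2.78417 |R|=0.99830 →hi
  ...
  [-2.78544,-2.78526] ⇒ x*=-2.7853
Stable set (-2.7853, 0).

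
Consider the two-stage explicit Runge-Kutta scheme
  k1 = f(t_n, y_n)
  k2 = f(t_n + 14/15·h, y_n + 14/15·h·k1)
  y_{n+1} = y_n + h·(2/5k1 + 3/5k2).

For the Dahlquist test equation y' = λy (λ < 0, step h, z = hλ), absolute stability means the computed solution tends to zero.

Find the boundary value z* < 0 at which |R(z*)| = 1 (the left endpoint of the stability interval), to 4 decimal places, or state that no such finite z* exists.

left endpoint -1.7857.

Set f=λy, z=hλ:
  k1=λy_n ⇒ h·k1=z·y_n;  k2=λ(1+14/15z)y_n ⇒ h·k2=z(1+14/15z)y_n
  y_{n+1}/y_n = 1 + 2/5z + 3/5z(1+14/15z) = 1 + z + 14/25z²
  R(z) = 1 + z + 14/25z².

Need |R(x)|<1, x<0.
x=-0.97: |R|=0.5569
R=1: x+14/25x²=0 ⇒ x=−25/14=-1.7857; min R=1−1/(4·14/25)=0.5536>−1
Confirm numerically:
  x=-1.747: |R|=0.96213 <1
  x=-1.506: |R|=0.76410 <1
  x=-1.279: |R|=0.63707 <1
  x=-0.809: |R|=0.55751 <1
  x=-2.133: |R|=1.41483 >1
  x=-2.023: |R|=1.26882 >1
So |R|<1 on (-1.7857, 0).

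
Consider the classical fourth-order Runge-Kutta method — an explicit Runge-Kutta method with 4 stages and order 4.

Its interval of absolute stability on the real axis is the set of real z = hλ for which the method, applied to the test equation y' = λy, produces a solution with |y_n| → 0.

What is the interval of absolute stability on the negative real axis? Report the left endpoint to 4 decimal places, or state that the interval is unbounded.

z∈(-2.7853,0).

Set f=λy, z=hλ:
  order 4, 4-stage ⇒ R(z)=1+z+z^2/2+z^3/6+z^4/24
  (e.g. R(-1.24)=0.30954, |R|=0.30954)

Solve |R(x)|<1 on ℝ⁻.
x=-1.24: |R|=0.3095
|R(-3.11)|=1.6106 |R(-2.08)|=0.3633 |R(-1.55)|=0.2711
Bisect:
  x_lo=-3.6573 |R|=3.3322  x_hi=-0.3181 |R|=0.7275
  mid=-1.98771 |R|=0.32931 →hi
  mid=-2.82251 |R|=1.05758 →lo
  mid=-2.40511 |R|=0.56263 →hi
  mid=-2.61381 |R|=0.77078 →hi
  mid=-2.71816 |R|=0.90342 →hi
  mid=-2.77034 |R|=0.97769 →hi
  mid=-2.79643 |R|=1.01691 →lo
  mid=-2.78338 |R|=0.99712 →hi
  mid=-2.78990 |R|=1.00697 →lo
  mid=-2.78664 |R|=1.00204 →lo
  ...
  [-2.78542,-2.78522] ⇒ x*=-2.7853
So |R|<1 on (-2.7853, 0).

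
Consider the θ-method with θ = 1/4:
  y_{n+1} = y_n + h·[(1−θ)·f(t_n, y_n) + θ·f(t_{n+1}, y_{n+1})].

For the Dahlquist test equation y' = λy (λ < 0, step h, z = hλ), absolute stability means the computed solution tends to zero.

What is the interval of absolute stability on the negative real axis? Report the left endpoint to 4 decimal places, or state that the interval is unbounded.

On y'=λy, z=hλ:
  y_{n+1} = y_n + z·[3/4·y_n + 1/4·y_{n+1}] ⇒ (1 − 1/4z)y_{n+1} = (1 + 3/4z)y_n
  so R(z) = (1 + 3/4z)/(1 − 1/4z).

Need |R(x)|<1, x<0.
x=-0.65: |R|=0.4409
R=−1: 1+3/4x = −1+1/4x ⇒ -1/2x=2 ⇒ x=2/(-1/2)=-4.0000
Confirm numerically:
  x=-2.916: |R|=0.68652 <1
  x=-2.717: |R|=0.61798 <1
  x=-2.517: |R|=0.54488 <1
  x=-2.126: |R|=0.38818 <1
  x=-4.572: |R|=1.13346 >1
  x=-4.194: |R|=1.04735 >1
  x=-4.095: |R|=1.02347 >1
So |R|<1 on (-4.0000, 0).

(-4.0000, 0).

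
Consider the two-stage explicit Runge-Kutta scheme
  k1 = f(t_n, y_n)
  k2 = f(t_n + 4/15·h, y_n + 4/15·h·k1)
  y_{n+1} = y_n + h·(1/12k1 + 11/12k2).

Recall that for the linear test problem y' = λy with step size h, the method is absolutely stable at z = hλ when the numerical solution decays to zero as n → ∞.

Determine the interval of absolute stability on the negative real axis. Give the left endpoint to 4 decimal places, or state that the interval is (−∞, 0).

Set f=λy, z=hλ:
  k1=λy_n ⇒ h·k1=z·y_n;  k2=λ(1+4/15z)y_n ⇒ h·k2=z(1+4/15z)y_n
  y_{n+1}/y_n = 1 + 1/12z + 11/12z(1+4/15z) = 1 + z + 11/45z²
  R(z) = 1 + z + 11/45z².

Need |R(x)|<1, x<0.
x=-1.51: |R|=0.0474
R=1: x+11/45x²=0 ⇒ x=−45/11=-4.0909; min R=1−1/(4·11/45)=-0.0227>−1
Confirm numerically:
  x=-3.538: |R|=0.52182 <1
  x=-3.214: |R|=0.31106 <1
  x=-2.872: |R|=0.14427 <1
  x=-4.544: |R|=1.50327 >1
  x=-4.217: |R|=1.12998 >1
  x=-4.199: |R|=1.11095 >1
Stable set (-4.0909, 0).

(-4.0909, 0).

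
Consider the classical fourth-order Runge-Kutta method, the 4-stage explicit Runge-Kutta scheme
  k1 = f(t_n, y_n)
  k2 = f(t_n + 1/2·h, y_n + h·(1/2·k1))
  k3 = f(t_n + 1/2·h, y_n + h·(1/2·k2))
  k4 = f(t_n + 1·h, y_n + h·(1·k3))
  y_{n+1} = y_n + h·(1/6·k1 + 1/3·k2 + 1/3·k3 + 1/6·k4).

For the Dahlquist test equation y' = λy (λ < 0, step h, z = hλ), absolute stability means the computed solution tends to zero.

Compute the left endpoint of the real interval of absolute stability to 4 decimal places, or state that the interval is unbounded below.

z* = -2.7853.

With y'=λy (z=hλ):
  order 4, 4-stage ⇒ R(z)=1+z+z^2/2+z^3/6+z^4/24
  (e.g. R(-0.33)=0.71895, |R|=0.71895)

Boundary: |R(x)|=1, x<0.
x=-0.33: |R|=0.7190
|R(-3.11)|=1.6106 |R(-1.91)|=0.3073 |R(-0.56)|=0.5716
Bisect:
  x_lo=-3.2908 |R|=2.0708  x_hi=-0.1403 |R|=0.8691
  mid=-1.71555 |R|=0.27541 →hi
  mid=-2.50318 |R|=0.65156 →hi
  mid=-2.89699 |R|=1.18188 →lo
  mid=-2.70008 |R|=0.87895 →hi
  mid=-2.79854 |R|=1.02015 →lo
  mid=-2.74931 |R|=0.94709 →hi
  mid=-2.77392 |R|=0.98299 →hi
  mid=-2.78623 |R|=1.00141 →lo
  mid=-2.78008 |R|=0.99216 →hi
  mid=-2.78315 |R|=0.99678 →hi
  ...
  [-2.78546,-2.78527] ⇒ x*=-2.7853
Interval (-2.7853, 0).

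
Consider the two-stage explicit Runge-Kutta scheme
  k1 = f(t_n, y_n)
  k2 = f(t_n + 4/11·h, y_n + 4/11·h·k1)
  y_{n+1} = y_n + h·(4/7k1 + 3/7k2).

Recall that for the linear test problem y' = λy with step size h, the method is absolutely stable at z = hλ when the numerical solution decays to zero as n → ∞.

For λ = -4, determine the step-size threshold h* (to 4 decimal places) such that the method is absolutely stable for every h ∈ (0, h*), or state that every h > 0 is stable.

Test eqn y'=λy, z=hλ:
  k1=λy_n ⇒ h·k1=z·y_n;  k2=λ(1+4/11z)y_n ⇒ h·k2=z(1+4/11z)y_n
  y_{n+1}/y_n = 1 + 4/7z + 3/7z(1+4/11z) = 1 + z + 12/77z²
  so R(z) = 1 + z + 12/77z².

Solve |R(x)|<1 on ℝ⁻.
x=-0.87: |R|=0.2480
R=1: x+12/77x²=0 ⇒ x=−77/12=-6.4167; min R=1−1/(4·12/77)=-0.6042>−1
Confirm numerically:
  x=-6.188: |R|=0.77948 <1
  x=-3.775: |R|=0.55412 <1
  x=-3.360: |R|=0.60058 <1
  x=-3.339: |R|=0.60151 <1
  x=-6.803: |R|=1.40959 >1
  x=-6.470: |R|=1.05378 >1
So |R|<1 on (-6.4167, 0).

(-6.4167,0); λ=-4 ⇒ h* = (77/12)/4 = 1.6042.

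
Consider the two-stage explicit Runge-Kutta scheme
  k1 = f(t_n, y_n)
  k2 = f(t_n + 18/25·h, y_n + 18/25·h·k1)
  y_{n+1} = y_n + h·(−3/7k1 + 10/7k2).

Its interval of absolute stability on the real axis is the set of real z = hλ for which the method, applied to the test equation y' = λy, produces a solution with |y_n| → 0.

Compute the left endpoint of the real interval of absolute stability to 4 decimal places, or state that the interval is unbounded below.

left endpoint -0.9722.

With y'=λy (z=hλ):
  k1=λy_n ⇒ h·k1=z·y_n;  k2=λ(1+18/25z)y_n ⇒ h·k2=z(1+18/25z)y_n
  y_{n+1}/y_n = 1 − 3/7z + 10/7z(1+18/25z) = 1 + z + 36/35z²
  ⇒ R(z) = 1 + z + 36/35z².

Solve |R(x)|<1 on ℝ⁻.
x=-1.38: |R|=1.5788
R=1: x+36/35x²=0 ⇒ x=−35/36=-0.9722; min R=1−1/(4·36/35)=0.7569>−1
Confirm numerically:
  x=-0.931: |R|=0.96053 <1
  x=-0.912: |R|=0.94351 <1
  x=-0.625: |R|=0.77679 <1
  x=-0.428: |R|=0.76042 <1
  x=-1.265: |R|=1.38095 >1
  x=-1.228: |R|=1.32307 >1
  x=-1.134: |R|=1.18870 >1
Stable set (-0.9722, 0).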